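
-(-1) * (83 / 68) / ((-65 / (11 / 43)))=-913 / 190060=-0.00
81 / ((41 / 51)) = 4131 / 41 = 100.76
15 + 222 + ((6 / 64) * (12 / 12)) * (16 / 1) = 477 / 2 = 238.50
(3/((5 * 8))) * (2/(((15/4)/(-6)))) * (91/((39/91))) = -1274/25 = -50.96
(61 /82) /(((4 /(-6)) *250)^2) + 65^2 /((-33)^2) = 86613097861 /22324500000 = 3.88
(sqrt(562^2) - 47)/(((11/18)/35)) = 324450/11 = 29495.45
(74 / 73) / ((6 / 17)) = 629 / 219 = 2.87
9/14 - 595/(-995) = 3457/2786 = 1.24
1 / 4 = 0.25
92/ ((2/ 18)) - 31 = 797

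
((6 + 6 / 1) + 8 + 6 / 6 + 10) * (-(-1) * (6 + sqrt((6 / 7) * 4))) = 62 * sqrt(42) / 7 + 186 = 243.40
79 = 79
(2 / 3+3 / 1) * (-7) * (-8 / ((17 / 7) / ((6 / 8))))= 1078 / 17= 63.41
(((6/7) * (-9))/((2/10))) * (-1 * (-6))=-1620/7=-231.43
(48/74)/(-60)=-0.01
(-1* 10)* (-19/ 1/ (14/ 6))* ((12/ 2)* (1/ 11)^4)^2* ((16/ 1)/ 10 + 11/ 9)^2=0.00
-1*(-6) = 6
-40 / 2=-20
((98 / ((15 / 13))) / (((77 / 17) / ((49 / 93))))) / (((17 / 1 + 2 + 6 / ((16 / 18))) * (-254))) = -303212 / 200727945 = -0.00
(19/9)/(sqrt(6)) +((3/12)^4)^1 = 1/256 +19 * sqrt(6)/54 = 0.87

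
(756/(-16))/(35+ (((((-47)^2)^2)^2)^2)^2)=-63/428617787885371013968324083304313706560527641052395568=-0.00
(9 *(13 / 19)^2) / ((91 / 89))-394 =-389.88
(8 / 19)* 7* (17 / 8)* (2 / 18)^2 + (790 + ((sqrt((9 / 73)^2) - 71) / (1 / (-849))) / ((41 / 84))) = 571513321873 / 4606227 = 124074.07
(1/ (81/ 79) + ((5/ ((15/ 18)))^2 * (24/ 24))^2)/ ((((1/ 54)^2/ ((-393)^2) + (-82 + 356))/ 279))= 162970325096580/ 123402279817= 1320.64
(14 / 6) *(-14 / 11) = -98 / 33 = -2.97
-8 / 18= -4 / 9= -0.44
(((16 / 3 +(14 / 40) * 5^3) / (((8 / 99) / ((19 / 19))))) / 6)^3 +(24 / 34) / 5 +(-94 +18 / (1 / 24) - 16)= 23124784447323 / 22282240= 1037812.38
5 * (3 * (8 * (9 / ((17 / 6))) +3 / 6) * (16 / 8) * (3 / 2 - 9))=-198225 / 34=-5830.15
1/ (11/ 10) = 0.91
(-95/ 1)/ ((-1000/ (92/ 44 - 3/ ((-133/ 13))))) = 436/ 1925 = 0.23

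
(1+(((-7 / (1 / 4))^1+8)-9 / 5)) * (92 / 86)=-4784 / 215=-22.25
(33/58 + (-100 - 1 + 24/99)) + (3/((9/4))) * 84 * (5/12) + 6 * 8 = -3523/638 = -5.52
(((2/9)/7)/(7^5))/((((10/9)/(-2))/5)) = -2/117649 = -0.00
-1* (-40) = 40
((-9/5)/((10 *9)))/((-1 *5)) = 1/250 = 0.00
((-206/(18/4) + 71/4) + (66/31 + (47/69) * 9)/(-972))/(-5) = 1619179/288765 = 5.61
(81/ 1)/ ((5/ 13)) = 1053/ 5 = 210.60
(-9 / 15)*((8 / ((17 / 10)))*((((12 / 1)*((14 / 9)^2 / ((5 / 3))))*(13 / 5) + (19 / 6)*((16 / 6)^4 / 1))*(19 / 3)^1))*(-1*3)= 379387136 / 34425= 11020.69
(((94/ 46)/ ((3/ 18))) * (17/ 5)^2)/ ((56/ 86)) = 1752207/ 8050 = 217.67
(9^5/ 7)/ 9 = 6561/ 7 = 937.29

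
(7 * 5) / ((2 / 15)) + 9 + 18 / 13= 7095 / 26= 272.88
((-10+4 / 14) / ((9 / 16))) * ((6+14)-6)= -241.78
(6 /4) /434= 3 /868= 0.00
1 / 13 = 0.08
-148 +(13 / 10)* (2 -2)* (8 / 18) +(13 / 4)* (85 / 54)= -30863 / 216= -142.88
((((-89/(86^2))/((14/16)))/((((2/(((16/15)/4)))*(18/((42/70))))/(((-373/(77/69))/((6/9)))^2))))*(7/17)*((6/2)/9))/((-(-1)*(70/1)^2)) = -19650997347/45659732965000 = -0.00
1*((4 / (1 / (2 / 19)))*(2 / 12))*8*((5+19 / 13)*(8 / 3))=9.67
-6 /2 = -3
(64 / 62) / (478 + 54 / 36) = 64 / 29729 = 0.00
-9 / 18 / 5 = -1 / 10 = -0.10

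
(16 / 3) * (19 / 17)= 304 / 51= 5.96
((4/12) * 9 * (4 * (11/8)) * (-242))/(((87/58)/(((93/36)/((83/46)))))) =-949003/249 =-3811.26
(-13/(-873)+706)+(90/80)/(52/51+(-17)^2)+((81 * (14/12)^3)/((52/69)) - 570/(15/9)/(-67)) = 317357950222217/359898398496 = 881.80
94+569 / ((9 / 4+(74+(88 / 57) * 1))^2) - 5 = 89.09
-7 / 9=-0.78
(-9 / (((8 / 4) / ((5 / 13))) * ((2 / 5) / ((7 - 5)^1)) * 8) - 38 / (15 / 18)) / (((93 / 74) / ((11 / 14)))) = -6586481 / 225680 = -29.19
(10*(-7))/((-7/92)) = 920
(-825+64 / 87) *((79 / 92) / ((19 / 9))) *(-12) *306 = 15601875426 / 12673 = 1231111.45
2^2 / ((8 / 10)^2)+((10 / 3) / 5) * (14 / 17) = 1387 / 204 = 6.80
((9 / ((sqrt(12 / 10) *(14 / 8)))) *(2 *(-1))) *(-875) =1500 *sqrt(30) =8215.84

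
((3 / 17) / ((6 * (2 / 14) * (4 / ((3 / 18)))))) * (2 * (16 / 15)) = 14 / 765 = 0.02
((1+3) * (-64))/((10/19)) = -2432/5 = -486.40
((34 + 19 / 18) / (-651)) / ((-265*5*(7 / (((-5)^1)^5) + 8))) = 78875 / 15522002622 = 0.00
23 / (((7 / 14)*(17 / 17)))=46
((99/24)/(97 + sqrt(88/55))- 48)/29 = -6015401/3637528- 11 * sqrt(10)/1818764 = -1.65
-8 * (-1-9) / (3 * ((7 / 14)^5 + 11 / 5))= 12800 / 1071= 11.95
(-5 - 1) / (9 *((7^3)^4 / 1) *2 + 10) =-3 / 124571584814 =-0.00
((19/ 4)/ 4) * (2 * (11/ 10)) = 209/ 80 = 2.61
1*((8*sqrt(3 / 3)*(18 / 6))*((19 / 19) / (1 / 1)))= 24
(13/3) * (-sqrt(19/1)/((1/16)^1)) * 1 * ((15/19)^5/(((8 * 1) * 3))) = -3.86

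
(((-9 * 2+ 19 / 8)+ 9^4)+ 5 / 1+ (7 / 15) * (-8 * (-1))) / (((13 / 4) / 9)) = 2359479 / 130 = 18149.84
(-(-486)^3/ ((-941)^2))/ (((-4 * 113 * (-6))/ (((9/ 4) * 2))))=43046721/ 200118706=0.22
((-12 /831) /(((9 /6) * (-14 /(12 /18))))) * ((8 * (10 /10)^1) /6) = 32 /52353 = 0.00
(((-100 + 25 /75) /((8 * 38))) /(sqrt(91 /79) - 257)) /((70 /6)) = 13 * sqrt(7189) /2413790400 + 263939 /2413790400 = 0.00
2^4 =16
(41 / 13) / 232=41 / 3016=0.01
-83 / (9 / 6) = -166 / 3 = -55.33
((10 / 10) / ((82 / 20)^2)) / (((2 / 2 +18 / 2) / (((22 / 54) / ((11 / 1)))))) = 10 / 45387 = 0.00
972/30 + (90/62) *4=5922/155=38.21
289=289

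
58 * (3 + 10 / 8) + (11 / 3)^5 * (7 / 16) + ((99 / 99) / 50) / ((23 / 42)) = 1199387323 / 2235600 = 536.49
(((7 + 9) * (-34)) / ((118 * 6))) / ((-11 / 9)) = 408 / 649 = 0.63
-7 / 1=-7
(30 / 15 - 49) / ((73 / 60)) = -2820 / 73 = -38.63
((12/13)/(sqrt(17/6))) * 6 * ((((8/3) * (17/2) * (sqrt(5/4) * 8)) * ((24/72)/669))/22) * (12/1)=256 * sqrt(510)/31889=0.18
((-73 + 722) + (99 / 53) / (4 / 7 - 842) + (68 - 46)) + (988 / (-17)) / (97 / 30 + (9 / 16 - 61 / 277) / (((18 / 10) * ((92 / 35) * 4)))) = 63624573350619419 / 97415878522990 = 653.12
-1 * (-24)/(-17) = -24/17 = -1.41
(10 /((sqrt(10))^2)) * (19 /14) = 19 /14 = 1.36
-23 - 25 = -48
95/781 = 0.12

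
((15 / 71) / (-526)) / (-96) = 5 / 1195072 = 0.00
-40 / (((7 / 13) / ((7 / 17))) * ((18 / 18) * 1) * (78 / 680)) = -800 / 3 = -266.67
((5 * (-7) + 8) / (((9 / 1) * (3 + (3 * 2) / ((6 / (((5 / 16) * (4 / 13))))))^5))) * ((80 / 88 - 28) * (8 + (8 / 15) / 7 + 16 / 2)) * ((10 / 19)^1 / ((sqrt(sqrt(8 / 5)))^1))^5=1195323456204800000 * 10^(1 / 4) / 20624722317071126023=0.10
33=33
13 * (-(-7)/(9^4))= 91/6561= 0.01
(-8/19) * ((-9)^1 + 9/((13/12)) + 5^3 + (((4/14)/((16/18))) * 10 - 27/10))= -52.56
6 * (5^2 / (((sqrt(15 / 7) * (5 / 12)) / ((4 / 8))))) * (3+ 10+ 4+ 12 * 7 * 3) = 3228 * sqrt(105) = 33077.16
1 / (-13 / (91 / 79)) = -7 / 79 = -0.09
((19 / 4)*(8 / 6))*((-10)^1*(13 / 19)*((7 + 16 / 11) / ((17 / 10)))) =-40300 / 187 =-215.51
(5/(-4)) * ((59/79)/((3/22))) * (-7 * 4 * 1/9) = 45430/2133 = 21.30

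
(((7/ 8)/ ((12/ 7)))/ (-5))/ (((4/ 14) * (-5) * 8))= 343/ 38400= 0.01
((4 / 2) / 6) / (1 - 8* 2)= -1 / 45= -0.02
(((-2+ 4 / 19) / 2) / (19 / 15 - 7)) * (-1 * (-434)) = 55335 / 817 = 67.73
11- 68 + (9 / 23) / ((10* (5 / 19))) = -65379 / 1150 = -56.85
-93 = -93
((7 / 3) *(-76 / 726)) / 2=-133 / 1089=-0.12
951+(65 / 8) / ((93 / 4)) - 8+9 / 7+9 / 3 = 1233821 / 1302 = 947.64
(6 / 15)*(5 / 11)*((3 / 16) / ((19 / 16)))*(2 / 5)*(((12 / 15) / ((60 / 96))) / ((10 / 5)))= 192 / 26125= 0.01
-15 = -15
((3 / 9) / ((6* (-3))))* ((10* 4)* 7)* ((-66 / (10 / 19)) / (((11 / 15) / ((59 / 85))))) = 31388 / 51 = 615.45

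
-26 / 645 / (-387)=26 / 249615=0.00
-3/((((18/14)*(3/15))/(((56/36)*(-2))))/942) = 34191.11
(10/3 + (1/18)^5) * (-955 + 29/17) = -17012413261/5353776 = -3177.65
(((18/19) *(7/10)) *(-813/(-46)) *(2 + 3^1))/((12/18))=153657/1748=87.90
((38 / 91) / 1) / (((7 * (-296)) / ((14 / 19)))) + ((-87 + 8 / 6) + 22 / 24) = -1141415 / 13468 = -84.75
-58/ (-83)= 58/ 83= 0.70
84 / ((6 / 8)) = 112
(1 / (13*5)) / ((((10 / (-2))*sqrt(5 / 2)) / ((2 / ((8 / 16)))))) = -4*sqrt(10) / 1625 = -0.01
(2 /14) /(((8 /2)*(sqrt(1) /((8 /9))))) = 2 /63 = 0.03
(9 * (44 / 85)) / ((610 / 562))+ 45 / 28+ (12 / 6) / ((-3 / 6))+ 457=333115053 / 725900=458.90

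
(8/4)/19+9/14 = 199/266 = 0.75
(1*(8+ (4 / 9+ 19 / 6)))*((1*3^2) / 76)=11 / 8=1.38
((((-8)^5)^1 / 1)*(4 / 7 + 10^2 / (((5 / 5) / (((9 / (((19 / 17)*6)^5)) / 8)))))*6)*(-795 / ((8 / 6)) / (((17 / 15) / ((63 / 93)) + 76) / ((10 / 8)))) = 66258243139608000 / 60582714233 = 1093682.31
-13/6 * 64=-416/3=-138.67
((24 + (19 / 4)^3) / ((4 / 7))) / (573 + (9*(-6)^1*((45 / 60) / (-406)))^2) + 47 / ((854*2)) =48046592453 / 112226196432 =0.43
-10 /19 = -0.53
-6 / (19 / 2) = -12 / 19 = -0.63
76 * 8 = 608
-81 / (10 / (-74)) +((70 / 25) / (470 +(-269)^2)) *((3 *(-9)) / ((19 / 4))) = 1382404707 / 2306315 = 599.40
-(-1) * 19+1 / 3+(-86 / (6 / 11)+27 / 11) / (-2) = 3199 / 33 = 96.94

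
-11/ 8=-1.38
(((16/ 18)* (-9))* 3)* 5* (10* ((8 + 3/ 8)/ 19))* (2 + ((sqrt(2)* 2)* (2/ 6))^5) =-20100/ 19 - 428800* sqrt(2)/ 1539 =-1451.93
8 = 8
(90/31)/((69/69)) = 90/31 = 2.90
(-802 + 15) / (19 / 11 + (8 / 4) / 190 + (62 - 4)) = -822415 / 62426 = -13.17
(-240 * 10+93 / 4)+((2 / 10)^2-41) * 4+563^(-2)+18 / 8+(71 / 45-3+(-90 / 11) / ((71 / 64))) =-283747932975127 / 111398755050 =-2547.14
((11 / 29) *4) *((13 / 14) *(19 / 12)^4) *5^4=11647439375 / 2104704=5534.00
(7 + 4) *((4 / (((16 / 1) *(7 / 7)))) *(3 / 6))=11 / 8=1.38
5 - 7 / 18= 83 / 18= 4.61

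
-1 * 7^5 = -16807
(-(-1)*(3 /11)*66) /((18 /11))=11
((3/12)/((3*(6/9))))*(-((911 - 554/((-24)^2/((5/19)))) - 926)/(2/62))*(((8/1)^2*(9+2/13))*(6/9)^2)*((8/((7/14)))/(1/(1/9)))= 4926438160/180063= 27359.53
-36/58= -18/29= -0.62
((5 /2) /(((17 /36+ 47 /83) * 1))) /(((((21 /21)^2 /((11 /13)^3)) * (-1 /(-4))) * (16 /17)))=84511845 /13634582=6.20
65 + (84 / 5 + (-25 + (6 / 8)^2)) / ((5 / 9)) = 20501 / 400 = 51.25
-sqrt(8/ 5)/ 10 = -sqrt(10)/ 25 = -0.13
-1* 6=-6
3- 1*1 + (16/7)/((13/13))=30/7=4.29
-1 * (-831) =831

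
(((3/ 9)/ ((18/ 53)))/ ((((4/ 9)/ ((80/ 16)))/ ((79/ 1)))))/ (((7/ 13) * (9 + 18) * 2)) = 272155/ 9072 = 30.00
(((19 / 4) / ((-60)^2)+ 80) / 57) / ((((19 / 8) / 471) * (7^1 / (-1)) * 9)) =-180866983 / 40937400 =-4.42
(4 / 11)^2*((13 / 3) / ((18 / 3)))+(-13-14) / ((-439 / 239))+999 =484665902 / 478071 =1013.79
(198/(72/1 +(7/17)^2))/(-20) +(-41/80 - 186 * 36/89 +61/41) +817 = 904277870267/1217715088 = 742.60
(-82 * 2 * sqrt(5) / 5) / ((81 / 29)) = -4756 * sqrt(5) / 405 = -26.26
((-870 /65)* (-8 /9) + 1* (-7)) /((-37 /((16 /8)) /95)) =-36290 /1443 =-25.15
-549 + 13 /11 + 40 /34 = -102222 /187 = -546.64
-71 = -71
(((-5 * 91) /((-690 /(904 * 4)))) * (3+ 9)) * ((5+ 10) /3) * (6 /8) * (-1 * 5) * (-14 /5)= 34550880 /23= 1502212.17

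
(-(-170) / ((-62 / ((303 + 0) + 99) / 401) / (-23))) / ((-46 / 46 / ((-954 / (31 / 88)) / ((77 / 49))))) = 16836568791840 / 961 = 17519842655.40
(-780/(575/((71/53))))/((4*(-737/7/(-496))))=-2.14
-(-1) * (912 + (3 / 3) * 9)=921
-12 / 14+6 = 36 / 7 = 5.14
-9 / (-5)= 9 / 5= 1.80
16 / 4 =4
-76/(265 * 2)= -38/265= -0.14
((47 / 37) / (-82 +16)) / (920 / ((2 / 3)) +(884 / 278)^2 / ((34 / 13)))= -908087 / 65293409676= -0.00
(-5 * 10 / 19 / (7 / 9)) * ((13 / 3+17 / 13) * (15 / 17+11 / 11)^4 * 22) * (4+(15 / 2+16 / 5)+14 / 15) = -1700161126400 / 20629687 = -82413.33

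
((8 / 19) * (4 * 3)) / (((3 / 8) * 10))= 128 / 95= 1.35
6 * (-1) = -6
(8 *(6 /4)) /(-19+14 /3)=-36 /43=-0.84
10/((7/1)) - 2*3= -32/7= -4.57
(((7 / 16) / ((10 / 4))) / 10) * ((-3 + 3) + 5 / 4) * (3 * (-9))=-189 / 320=-0.59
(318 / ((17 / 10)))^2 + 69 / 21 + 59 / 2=141706251 / 4046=35023.79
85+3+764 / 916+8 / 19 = 388349 / 4351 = 89.26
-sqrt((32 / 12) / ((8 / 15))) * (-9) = 20.12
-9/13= -0.69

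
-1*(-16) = 16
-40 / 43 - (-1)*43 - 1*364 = -321.93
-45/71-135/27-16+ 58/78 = -57845/2769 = -20.89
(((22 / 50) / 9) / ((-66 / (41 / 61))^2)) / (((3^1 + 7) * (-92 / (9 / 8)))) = -1681 / 271126944000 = -0.00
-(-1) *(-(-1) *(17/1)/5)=17/5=3.40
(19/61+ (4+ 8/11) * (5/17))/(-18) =-2157/22814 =-0.09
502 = 502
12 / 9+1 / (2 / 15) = 53 / 6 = 8.83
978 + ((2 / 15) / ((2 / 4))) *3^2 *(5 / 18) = 2936 / 3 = 978.67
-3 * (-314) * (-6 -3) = -8478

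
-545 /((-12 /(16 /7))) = 2180 /21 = 103.81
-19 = -19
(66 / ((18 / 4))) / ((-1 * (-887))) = 44 / 2661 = 0.02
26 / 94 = 0.28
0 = 0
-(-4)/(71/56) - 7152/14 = -252328/497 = -507.70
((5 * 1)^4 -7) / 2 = 309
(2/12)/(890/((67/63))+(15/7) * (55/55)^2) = 469/2360970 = 0.00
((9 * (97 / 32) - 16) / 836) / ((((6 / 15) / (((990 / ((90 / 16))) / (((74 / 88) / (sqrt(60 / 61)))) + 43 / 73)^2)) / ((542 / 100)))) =2435477 * sqrt(915) / 1647610 + 98731116507373369 / 12531748021760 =7923.19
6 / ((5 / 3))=18 / 5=3.60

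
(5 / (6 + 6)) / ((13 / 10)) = 0.32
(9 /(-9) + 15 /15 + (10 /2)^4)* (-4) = -2500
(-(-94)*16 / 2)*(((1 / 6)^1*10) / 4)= 940 / 3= 313.33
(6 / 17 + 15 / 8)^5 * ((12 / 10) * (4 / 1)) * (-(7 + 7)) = -53633042856603 / 14539335680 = -3688.82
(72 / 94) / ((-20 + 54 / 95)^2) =81225 / 40040663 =0.00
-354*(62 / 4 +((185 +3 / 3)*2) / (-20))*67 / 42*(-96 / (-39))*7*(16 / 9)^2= 501936128 / 5265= 95334.50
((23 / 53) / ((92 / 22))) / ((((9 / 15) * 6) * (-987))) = -0.00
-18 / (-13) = 18 / 13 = 1.38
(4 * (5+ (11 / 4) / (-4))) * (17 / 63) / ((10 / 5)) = 391 / 168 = 2.33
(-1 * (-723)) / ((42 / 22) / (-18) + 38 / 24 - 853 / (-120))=954360 / 11333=84.21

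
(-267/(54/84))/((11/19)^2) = -449806/363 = -1239.13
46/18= 23/9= 2.56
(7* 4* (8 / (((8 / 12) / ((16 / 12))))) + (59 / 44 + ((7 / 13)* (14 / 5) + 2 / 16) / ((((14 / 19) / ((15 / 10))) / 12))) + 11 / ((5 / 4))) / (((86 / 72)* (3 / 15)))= 179468379 / 86086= 2084.76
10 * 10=100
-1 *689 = -689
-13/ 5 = -2.60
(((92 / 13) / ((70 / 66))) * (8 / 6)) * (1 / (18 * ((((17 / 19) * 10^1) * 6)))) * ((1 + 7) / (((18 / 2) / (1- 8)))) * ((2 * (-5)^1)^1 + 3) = 538384 / 1342575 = 0.40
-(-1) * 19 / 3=19 / 3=6.33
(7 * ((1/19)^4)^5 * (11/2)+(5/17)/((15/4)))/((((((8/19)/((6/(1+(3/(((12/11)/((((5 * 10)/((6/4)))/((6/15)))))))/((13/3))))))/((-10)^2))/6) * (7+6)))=0.96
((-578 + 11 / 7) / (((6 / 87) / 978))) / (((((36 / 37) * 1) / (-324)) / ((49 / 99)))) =14820066765 / 11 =1347278796.82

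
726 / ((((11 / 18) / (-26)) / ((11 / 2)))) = -169884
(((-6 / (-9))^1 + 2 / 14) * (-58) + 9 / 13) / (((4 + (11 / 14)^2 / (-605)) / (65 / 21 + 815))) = -9463.70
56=56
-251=-251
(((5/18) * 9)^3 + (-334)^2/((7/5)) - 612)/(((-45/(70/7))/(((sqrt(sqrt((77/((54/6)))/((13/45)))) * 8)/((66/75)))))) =-36907025 * 13^(3/4) * 385^(1/4)/3003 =-372714.60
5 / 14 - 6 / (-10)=67 / 70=0.96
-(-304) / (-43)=-7.07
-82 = -82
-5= -5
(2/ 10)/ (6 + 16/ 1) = 1/ 110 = 0.01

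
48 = 48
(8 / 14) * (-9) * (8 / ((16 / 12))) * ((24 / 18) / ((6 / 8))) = -384 / 7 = -54.86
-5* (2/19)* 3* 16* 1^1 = -480/19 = -25.26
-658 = -658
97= 97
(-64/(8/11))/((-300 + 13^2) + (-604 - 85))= 22/205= 0.11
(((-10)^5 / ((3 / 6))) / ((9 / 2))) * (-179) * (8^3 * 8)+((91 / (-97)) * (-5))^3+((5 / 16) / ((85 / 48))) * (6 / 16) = 36402154016631089513 / 1117111752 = 32585955658.83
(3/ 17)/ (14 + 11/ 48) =0.01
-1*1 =-1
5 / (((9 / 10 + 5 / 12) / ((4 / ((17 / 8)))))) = 9600 / 1343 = 7.15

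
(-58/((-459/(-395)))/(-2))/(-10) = -2291/918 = -2.50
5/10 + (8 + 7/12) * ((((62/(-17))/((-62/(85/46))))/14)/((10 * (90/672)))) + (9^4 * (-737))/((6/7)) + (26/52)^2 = -23355253999/4140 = -5641365.70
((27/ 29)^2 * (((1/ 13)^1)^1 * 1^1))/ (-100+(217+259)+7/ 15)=10935/ 61738651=0.00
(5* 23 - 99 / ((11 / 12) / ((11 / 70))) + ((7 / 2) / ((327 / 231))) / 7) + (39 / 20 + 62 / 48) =9304643 / 91560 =101.62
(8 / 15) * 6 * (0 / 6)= 0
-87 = -87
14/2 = 7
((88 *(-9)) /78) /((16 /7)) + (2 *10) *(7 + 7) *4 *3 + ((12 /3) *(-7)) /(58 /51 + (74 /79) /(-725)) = 35920762479 /10784072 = 3330.91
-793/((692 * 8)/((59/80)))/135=-46787/59788800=-0.00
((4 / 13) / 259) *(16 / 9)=64 / 30303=0.00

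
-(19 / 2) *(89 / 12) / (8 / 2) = -1691 / 96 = -17.61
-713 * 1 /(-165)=713 /165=4.32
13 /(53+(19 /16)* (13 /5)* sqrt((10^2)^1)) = 0.15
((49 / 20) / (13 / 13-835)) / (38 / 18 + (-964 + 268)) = 147 / 34722200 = 0.00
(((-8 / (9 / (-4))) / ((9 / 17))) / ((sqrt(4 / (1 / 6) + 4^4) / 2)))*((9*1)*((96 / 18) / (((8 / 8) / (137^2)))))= 81682688*sqrt(70) / 945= 723181.37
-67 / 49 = -1.37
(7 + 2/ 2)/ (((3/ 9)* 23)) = 24/ 23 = 1.04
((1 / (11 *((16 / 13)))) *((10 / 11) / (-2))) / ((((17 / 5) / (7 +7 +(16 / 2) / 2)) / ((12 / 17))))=-8775 / 69938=-0.13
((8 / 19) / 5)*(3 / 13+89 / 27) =9904 / 33345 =0.30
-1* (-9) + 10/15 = 29/3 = 9.67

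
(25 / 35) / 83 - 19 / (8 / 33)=-364247 / 4648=-78.37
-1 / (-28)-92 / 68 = -627 / 476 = -1.32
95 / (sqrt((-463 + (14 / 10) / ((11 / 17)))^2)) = 275 / 1334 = 0.21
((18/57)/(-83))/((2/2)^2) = -0.00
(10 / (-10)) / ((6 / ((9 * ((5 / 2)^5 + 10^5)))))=-9609375 / 64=-150146.48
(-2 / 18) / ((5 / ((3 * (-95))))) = 19 / 3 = 6.33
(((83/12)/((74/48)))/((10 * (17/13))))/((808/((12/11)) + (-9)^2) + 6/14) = 21/50320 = 0.00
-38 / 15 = -2.53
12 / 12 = 1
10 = 10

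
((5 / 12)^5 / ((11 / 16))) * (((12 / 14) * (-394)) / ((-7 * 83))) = 615625 / 57979152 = 0.01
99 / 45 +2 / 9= 109 / 45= 2.42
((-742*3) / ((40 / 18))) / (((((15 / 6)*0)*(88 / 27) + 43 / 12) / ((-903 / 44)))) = 631071 / 110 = 5737.01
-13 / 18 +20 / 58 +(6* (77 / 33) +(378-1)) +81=471.62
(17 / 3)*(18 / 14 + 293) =35020 / 21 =1667.62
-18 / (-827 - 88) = 6 / 305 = 0.02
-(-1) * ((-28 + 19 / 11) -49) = -828 / 11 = -75.27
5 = 5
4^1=4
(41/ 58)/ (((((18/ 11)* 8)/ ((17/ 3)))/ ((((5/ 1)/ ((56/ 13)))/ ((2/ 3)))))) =498355/ 935424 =0.53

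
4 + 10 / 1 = 14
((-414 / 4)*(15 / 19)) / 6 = -1035 / 76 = -13.62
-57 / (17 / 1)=-57 / 17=-3.35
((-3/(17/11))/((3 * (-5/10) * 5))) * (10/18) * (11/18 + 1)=319/1377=0.23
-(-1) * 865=865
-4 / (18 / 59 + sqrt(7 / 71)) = -6.46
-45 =-45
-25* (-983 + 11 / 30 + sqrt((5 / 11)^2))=1620595 / 66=24554.47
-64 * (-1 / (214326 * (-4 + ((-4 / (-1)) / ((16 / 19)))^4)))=8192 / 13855854411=0.00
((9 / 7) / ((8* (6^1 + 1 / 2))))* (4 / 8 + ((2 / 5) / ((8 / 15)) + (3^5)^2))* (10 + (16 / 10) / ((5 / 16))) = 57396843 / 2600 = 22075.71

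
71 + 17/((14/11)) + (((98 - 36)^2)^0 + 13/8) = 4871/56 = 86.98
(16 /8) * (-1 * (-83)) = 166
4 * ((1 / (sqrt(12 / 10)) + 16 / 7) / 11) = 2 * sqrt(30) / 33 + 64 / 77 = 1.16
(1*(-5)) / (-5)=1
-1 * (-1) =1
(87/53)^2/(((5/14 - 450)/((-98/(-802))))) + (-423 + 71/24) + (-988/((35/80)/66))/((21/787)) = -46581137092689615119/8338715714280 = -5586128.45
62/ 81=0.77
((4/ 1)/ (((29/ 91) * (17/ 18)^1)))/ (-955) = -6552/ 470815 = -0.01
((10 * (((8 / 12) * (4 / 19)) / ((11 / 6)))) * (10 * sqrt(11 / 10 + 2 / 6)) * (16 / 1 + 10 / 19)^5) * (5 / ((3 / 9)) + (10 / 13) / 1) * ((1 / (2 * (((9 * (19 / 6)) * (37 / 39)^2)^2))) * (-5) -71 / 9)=-4811756444040881500923827200 * sqrt(1290) / 122895365492479183461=-1406251459.65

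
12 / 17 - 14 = -226 / 17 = -13.29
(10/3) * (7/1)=70/3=23.33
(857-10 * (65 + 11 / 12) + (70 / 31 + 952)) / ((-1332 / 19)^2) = 77358329 / 330005664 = 0.23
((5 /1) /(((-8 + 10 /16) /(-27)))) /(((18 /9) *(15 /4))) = 144 /59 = 2.44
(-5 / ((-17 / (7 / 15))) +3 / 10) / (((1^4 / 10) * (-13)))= -223 / 663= -0.34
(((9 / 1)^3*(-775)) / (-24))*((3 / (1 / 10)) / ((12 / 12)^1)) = 2824875 / 4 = 706218.75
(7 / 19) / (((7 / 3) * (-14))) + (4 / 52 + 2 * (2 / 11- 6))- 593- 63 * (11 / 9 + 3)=-33114769 / 38038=-870.57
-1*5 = -5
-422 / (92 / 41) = -8651 / 46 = -188.07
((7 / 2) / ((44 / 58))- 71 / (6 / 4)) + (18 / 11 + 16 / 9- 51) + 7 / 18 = -1079 / 12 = -89.92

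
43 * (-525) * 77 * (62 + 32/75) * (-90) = 9766324260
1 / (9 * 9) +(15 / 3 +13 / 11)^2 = 374665 / 9801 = 38.23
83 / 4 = 20.75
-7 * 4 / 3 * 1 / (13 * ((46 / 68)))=-952 / 897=-1.06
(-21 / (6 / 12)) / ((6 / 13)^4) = -199927 / 216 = -925.59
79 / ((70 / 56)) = 316 / 5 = 63.20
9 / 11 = 0.82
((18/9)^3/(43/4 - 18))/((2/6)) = -96/29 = -3.31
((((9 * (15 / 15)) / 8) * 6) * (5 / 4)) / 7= 135 / 112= 1.21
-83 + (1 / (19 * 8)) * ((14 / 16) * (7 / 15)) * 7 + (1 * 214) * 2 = 6293143 / 18240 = 345.02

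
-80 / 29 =-2.76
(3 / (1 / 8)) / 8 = 3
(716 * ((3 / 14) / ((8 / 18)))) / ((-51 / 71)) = -114381 / 238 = -480.59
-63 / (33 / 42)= -882 / 11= -80.18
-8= -8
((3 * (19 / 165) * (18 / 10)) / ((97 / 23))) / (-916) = -3933 / 24434300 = -0.00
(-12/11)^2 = 144/121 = 1.19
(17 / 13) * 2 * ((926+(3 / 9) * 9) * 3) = 94758 / 13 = 7289.08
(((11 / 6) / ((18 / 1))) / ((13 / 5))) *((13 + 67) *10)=11000 / 351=31.34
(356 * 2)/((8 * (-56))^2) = 89/25088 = 0.00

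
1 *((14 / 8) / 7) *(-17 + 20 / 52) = -54 / 13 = -4.15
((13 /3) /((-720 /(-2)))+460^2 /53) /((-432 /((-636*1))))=228528689 /38880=5877.80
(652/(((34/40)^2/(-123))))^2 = 1029023746560000/83521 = 12320539104.66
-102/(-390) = 17/65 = 0.26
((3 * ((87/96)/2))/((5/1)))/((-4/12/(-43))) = 11223/320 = 35.07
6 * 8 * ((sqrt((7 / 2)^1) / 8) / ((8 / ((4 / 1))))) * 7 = 21 * sqrt(14) / 2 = 39.29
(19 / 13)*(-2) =-38 / 13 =-2.92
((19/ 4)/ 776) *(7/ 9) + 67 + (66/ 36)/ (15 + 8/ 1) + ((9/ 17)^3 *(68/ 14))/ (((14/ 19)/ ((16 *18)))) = 3173491536275/ 9098839008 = 348.78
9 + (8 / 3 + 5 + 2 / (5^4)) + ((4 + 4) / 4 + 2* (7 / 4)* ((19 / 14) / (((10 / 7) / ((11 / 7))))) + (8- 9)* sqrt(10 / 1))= 20.73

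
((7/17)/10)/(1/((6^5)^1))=27216/85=320.19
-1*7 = -7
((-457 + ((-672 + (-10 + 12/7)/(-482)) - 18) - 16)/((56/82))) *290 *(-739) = 4309775814480/11809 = 364956881.57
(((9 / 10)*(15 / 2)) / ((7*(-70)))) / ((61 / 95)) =-513 / 23912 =-0.02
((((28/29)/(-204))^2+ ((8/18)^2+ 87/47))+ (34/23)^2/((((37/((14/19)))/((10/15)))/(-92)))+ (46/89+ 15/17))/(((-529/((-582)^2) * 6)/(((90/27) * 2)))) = -390224270328414542120/704377630206953127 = -554.00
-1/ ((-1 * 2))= 1/ 2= 0.50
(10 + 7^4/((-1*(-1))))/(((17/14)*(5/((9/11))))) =303786/935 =324.90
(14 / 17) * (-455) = -6370 / 17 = -374.71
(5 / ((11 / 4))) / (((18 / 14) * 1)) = 140 / 99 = 1.41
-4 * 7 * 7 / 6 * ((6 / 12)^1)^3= -49 / 12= -4.08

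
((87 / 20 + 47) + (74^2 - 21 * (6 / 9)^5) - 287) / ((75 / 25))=8484887 / 4860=1745.86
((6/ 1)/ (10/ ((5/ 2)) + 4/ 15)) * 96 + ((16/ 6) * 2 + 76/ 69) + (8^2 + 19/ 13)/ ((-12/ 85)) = -1156237/ 3588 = -322.25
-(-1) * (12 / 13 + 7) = 103 / 13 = 7.92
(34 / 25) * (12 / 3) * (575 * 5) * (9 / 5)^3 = 91212.48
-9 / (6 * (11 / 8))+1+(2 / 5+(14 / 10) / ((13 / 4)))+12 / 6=1959 / 715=2.74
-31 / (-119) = 31 / 119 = 0.26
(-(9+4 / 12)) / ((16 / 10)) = -35 / 6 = -5.83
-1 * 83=-83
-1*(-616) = 616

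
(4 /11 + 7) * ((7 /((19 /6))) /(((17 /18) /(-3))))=-183708 /3553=-51.71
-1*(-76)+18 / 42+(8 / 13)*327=25267 / 91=277.66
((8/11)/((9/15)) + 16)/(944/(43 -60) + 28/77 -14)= -4828/19401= -0.25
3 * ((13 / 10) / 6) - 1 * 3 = -47 / 20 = -2.35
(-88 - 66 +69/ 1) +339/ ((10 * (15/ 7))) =-3459/ 50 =-69.18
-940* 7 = -6580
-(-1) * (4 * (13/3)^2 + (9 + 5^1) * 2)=928/9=103.11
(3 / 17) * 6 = 18 / 17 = 1.06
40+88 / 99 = 368 / 9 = 40.89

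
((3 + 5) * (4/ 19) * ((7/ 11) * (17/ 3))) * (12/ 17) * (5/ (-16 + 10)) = -2240/ 627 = -3.57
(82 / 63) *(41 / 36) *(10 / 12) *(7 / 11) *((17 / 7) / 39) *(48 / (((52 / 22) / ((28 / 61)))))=1143080 / 2505087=0.46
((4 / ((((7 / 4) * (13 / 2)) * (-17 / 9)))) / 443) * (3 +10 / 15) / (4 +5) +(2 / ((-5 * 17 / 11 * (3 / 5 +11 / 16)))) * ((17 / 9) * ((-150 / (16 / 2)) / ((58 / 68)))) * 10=83.47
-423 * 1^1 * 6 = -2538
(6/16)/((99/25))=25/264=0.09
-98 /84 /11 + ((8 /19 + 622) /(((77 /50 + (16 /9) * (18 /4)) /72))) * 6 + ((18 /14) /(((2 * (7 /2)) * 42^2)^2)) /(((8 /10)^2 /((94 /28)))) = 8293482981498699443 /294251676719616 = 28185.00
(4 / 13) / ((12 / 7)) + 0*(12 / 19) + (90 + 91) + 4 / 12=7079 / 39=181.51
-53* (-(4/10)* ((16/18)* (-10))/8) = -212/9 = -23.56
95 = 95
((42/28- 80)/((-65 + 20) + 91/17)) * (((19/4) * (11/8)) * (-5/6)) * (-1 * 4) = 43.11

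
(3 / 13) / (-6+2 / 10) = -0.04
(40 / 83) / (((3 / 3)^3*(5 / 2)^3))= 64 / 2075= 0.03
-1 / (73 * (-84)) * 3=1 / 2044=0.00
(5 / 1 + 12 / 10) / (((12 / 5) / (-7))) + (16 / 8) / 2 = -205 / 12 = -17.08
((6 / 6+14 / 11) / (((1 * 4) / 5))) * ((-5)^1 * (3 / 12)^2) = -0.89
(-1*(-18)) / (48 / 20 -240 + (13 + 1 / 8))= -240 / 2993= -0.08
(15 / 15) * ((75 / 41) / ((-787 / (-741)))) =55575 / 32267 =1.72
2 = 2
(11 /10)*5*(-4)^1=-22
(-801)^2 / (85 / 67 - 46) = -530707 / 37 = -14343.43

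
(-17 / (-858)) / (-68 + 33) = -17 / 30030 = -0.00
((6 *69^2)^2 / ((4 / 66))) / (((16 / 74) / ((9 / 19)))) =2241800934021 / 76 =29497380710.80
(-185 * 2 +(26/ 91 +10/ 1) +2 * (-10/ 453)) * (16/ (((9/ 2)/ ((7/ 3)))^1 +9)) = -36505408/ 69309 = -526.71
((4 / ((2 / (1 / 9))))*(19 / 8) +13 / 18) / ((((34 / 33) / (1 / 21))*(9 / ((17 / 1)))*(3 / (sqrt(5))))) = 55*sqrt(5) / 1512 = 0.08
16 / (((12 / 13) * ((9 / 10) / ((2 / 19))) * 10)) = 104 / 513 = 0.20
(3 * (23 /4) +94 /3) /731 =583 /8772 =0.07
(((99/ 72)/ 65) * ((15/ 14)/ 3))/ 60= 11/ 87360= 0.00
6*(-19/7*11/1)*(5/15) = -418/7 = -59.71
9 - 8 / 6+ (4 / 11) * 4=301 / 33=9.12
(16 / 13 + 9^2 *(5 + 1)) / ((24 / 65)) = 15835 / 12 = 1319.58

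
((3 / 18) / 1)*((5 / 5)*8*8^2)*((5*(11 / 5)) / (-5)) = -2816 / 15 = -187.73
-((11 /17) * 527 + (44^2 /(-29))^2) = -4034877 /841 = -4797.71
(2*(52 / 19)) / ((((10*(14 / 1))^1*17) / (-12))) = -312 / 11305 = -0.03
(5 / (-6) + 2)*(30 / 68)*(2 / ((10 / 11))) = 77 / 68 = 1.13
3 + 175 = 178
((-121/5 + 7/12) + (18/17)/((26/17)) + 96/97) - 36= -4383337/75660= -57.93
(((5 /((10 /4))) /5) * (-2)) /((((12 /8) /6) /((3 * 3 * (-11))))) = 1584 /5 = 316.80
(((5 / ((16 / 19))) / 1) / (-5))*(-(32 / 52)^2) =76 / 169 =0.45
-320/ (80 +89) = -320/ 169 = -1.89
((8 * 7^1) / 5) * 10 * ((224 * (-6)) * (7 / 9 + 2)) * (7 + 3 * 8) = -38886400 / 3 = -12962133.33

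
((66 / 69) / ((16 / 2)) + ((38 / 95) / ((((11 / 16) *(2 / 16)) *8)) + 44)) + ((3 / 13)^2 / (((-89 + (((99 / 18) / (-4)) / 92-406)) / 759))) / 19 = 198787055719 / 4447427660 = 44.70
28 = 28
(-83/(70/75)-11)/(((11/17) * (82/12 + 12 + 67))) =-71349/39655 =-1.80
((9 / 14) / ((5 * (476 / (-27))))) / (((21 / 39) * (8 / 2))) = -3159 / 932960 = -0.00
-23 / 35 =-0.66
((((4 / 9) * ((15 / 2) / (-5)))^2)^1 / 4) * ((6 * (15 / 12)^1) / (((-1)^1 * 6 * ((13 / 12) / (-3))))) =5 / 13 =0.38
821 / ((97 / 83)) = 68143 / 97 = 702.51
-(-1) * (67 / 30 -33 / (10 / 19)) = -907 / 15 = -60.47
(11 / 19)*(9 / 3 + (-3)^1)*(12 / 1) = 0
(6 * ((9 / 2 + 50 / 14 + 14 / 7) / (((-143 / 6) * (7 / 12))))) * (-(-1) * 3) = -91368 / 7007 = -13.04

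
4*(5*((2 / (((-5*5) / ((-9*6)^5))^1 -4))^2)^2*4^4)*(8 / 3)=9710327383019379275902659152701418373120 / 11379289282411567622050070520894451681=853.33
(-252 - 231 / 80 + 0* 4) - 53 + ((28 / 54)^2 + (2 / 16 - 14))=-18749509 / 58320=-321.49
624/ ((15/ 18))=3744/ 5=748.80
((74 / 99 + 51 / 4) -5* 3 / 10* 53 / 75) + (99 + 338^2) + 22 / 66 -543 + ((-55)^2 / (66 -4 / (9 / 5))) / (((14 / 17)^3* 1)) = 444003228808159 / 3898263600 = 113897.69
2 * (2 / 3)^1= 4 / 3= 1.33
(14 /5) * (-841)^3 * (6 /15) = -16655052988 /25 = -666202119.52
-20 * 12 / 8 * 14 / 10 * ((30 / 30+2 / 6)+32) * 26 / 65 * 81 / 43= -45360 / 43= -1054.88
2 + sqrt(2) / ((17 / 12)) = 12*sqrt(2) / 17 + 2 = 3.00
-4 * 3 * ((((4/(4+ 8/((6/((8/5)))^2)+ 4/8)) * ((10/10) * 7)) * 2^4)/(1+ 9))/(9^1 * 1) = -26880/2281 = -11.78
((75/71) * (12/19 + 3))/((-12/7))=-12075/5396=-2.24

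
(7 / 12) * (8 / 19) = 14 / 57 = 0.25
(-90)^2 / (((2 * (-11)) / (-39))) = 157950 / 11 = 14359.09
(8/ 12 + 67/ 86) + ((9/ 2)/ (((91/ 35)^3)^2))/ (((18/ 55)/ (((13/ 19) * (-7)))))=4486691357/ 3640156572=1.23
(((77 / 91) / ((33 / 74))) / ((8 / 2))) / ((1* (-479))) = -37 / 37362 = -0.00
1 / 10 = 0.10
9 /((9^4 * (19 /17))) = 0.00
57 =57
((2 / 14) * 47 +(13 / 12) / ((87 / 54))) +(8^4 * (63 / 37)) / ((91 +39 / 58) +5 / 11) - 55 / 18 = 317996246885 / 3973266423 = 80.03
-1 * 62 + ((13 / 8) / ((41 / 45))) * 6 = -8413 / 164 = -51.30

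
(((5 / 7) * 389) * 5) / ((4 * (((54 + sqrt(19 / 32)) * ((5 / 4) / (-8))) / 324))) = -8711608320 / 653051 + 20165760 * sqrt(38) / 653051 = -13149.51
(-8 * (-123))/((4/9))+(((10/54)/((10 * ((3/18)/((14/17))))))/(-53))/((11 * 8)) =789946337/356796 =2214.00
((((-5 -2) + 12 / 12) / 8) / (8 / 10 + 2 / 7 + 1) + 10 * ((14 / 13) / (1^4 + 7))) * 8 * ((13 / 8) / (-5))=-749 / 292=-2.57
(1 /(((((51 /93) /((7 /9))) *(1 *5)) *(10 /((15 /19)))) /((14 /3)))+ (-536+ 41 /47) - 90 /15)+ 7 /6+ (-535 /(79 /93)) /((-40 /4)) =-476.88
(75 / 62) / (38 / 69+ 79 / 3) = 1035 / 23002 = 0.04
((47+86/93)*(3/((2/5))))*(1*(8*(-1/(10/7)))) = -62398/31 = -2012.84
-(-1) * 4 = 4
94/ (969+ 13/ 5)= 235/ 2429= 0.10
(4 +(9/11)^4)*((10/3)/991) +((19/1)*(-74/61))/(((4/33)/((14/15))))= -2355998918533/13275946365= -177.46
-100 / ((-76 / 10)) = 250 / 19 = 13.16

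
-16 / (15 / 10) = -32 / 3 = -10.67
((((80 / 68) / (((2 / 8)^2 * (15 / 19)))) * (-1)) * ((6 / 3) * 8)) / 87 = -19456 / 4437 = -4.38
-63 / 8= -7.88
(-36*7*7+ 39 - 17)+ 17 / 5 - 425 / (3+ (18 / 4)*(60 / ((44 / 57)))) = -67513123 / 38805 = -1739.80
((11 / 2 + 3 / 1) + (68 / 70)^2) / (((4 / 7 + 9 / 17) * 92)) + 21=88975529 / 4218200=21.09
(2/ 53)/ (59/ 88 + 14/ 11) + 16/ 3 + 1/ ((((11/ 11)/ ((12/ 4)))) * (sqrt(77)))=3 * sqrt(77)/ 77 + 48512/ 9063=5.69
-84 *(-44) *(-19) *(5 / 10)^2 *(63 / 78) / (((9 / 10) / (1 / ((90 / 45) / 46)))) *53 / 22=-11348890 / 13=-872991.54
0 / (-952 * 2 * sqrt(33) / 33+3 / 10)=0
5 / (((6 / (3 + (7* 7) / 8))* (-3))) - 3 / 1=-797 / 144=-5.53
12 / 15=4 / 5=0.80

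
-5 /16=-0.31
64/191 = 0.34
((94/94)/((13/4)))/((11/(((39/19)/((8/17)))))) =51/418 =0.12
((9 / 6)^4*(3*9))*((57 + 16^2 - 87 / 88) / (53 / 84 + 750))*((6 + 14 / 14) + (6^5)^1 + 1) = 1226970162747 / 2774332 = 442257.87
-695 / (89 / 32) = -22240 / 89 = -249.89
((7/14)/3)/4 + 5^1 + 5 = 241/24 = 10.04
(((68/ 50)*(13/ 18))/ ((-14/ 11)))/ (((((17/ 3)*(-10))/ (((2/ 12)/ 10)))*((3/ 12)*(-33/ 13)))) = -0.00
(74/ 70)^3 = 50653/ 42875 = 1.18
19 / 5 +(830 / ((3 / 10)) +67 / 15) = 41624 / 15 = 2774.93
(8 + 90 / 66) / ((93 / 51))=1751 / 341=5.13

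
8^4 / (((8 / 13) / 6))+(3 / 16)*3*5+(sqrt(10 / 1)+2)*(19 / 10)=19*sqrt(10) / 10+3195409 / 80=39948.62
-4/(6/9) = -6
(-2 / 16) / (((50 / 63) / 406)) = -12789 / 200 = -63.94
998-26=972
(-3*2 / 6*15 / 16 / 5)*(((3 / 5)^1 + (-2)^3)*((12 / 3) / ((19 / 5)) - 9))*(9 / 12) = -50283 / 6080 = -8.27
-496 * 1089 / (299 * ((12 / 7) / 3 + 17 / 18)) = -68058144 / 57109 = -1191.72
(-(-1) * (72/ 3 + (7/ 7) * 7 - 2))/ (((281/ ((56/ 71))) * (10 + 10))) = 406/ 99755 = 0.00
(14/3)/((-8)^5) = -7/49152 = -0.00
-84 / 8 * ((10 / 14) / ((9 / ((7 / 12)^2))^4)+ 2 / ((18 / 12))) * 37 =-974224354529657 / 1880739938304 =-518.00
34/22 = 17/11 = 1.55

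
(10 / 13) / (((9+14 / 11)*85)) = 22 / 24973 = 0.00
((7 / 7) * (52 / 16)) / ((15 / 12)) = 13 / 5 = 2.60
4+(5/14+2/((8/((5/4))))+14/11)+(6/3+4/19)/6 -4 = 54091/23408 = 2.31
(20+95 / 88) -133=-9849 / 88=-111.92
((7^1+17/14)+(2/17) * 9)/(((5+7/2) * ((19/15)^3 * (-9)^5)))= -275875/30346280559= -0.00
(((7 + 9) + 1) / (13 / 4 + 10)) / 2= 34 / 53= 0.64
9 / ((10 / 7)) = 63 / 10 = 6.30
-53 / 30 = -1.77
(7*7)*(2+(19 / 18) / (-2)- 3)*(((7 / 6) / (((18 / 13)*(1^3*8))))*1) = -245245 / 31104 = -7.88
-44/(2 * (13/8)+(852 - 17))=-176/3353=-0.05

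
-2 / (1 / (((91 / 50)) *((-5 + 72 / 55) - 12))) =78533 / 1375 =57.11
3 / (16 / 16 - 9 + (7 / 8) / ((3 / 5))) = -72 / 157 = -0.46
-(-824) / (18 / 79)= 32548 / 9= 3616.44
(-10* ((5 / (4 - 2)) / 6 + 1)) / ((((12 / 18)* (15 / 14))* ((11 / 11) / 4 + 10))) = -238 / 123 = -1.93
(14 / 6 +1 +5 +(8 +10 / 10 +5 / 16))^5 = 435930295269007 / 254803968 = 1710845.79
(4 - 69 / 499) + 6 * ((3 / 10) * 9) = 50054 / 2495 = 20.06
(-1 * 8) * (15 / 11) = -120 / 11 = -10.91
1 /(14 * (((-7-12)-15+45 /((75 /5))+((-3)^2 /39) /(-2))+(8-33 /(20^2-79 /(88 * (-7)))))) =-3204227 /1040636849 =-0.00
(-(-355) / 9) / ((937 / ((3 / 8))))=355 / 22488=0.02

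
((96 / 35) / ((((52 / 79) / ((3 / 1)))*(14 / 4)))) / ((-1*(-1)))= 11376 / 3185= 3.57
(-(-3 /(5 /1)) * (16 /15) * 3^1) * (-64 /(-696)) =128 /725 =0.18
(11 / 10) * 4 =22 / 5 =4.40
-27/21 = -9/7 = -1.29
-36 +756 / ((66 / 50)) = 5904 / 11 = 536.73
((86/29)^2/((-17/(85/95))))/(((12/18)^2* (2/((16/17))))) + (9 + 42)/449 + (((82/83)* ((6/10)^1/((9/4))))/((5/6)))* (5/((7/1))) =-53388756703/354316188835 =-0.15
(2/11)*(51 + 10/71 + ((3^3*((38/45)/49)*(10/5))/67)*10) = 23905898/2564023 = 9.32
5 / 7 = 0.71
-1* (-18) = 18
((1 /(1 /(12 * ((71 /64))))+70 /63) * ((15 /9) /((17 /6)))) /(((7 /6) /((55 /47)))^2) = 31414625 /3680194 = 8.54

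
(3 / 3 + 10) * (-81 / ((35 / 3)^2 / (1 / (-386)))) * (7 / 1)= 8019 / 67550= 0.12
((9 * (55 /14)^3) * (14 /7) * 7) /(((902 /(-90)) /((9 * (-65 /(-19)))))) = -23469.98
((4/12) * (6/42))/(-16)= -1/336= -0.00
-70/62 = -35/31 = -1.13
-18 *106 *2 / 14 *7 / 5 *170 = -64872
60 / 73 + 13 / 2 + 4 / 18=9913 / 1314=7.54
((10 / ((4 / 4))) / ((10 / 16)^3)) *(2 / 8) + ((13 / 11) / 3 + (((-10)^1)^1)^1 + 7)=6298 / 825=7.63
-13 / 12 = -1.08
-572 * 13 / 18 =-3718 / 9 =-413.11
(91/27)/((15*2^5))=0.01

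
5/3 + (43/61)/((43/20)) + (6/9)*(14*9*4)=61853/183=337.99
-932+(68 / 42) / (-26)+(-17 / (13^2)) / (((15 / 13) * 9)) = -880808 / 945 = -932.07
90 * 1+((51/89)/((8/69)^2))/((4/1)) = 2293371/22784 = 100.66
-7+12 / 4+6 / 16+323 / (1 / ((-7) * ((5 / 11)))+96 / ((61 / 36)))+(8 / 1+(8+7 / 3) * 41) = 65909443 / 151944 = 433.77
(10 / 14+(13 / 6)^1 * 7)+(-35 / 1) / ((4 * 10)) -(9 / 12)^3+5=26321 / 1344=19.58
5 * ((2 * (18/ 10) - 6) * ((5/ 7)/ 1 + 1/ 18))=-194/ 21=-9.24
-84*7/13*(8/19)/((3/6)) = -9408/247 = -38.09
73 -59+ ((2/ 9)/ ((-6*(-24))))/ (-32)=290303/ 20736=14.00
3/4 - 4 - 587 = -2361/4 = -590.25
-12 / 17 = -0.71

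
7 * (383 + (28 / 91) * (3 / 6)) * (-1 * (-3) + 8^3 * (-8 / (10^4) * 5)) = 4149173 / 1625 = 2553.34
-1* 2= -2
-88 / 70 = -44 / 35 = -1.26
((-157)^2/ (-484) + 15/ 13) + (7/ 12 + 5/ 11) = -229985/ 4719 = -48.74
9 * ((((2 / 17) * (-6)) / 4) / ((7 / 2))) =-54 / 119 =-0.45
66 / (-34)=-33 / 17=-1.94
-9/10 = -0.90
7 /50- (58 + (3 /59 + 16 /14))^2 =-29881596467 /8528450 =-3503.75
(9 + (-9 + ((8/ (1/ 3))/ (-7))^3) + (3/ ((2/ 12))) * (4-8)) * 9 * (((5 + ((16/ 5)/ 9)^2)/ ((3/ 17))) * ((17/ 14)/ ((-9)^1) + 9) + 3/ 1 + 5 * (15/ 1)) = -15703314436/ 46305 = -339127.84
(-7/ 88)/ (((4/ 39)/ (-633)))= 172809/ 352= 490.93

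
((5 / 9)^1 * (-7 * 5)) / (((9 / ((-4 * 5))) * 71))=3500 / 5751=0.61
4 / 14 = 2 / 7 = 0.29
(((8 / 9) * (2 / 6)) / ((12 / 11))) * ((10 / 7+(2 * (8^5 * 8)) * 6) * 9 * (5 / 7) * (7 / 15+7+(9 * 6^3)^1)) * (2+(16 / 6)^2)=1162808867268928 / 11907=97657585224.57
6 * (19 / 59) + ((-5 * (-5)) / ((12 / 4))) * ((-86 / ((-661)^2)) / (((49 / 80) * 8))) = 7320653618 / 3789415833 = 1.93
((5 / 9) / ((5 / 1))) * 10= 10 / 9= 1.11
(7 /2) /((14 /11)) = 11 /4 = 2.75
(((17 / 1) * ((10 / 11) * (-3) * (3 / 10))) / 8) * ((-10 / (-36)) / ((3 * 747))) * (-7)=595 / 394416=0.00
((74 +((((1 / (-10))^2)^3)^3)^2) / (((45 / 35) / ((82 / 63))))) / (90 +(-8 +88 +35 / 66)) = 11124666666666666666666666666666666666817 / 25323750000000000000000000000000000000000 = 0.44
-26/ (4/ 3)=-39/ 2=-19.50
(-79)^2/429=6241/429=14.55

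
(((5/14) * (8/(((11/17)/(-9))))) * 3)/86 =-4590/3311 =-1.39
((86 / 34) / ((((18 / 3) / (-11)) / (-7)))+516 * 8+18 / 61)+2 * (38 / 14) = 181453997 / 43554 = 4166.18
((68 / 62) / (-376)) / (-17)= 1 / 5828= 0.00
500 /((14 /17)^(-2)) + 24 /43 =339.66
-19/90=-0.21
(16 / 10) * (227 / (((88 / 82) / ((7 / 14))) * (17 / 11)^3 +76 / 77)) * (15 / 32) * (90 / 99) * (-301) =-3235625085 / 618808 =-5228.80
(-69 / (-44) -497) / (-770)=21799 / 33880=0.64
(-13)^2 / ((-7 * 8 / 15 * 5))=-507 / 56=-9.05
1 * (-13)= -13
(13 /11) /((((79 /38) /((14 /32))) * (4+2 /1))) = 1729 /41712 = 0.04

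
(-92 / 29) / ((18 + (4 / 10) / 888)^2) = -453412800 / 46309564109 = -0.01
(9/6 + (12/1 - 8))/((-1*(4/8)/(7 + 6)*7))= -143/7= -20.43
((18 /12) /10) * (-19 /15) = -0.19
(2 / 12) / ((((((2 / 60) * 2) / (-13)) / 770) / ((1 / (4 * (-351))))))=1925 / 108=17.82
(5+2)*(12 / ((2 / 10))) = 420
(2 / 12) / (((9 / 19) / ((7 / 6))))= 133 / 324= 0.41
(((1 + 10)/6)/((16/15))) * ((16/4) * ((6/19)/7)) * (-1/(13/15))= -0.36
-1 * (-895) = 895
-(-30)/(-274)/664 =-15/90968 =-0.00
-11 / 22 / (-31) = 1 / 62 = 0.02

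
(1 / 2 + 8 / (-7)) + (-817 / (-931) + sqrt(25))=513 / 98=5.23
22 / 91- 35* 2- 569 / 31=-248567 / 2821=-88.11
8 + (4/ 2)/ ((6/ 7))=31/ 3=10.33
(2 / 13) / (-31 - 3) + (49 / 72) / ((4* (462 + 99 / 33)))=-123091 / 29596320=-0.00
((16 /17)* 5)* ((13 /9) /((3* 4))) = 0.57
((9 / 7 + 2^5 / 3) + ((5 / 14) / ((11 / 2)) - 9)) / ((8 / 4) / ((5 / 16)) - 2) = 3485 / 5082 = 0.69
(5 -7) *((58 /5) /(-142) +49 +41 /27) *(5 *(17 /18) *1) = -8218429 /17253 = -476.35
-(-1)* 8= 8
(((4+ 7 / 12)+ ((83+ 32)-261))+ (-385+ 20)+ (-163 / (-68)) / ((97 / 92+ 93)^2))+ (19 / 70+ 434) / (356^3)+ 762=3082368971255121102901 / 12060119676211582080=255.58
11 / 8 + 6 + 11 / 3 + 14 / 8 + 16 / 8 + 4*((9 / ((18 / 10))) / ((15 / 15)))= 835 / 24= 34.79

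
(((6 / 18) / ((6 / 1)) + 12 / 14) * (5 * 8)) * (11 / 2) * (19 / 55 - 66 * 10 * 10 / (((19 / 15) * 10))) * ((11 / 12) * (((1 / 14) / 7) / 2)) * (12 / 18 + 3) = -7571694185 / 4223016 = -1792.96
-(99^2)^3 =-941480149401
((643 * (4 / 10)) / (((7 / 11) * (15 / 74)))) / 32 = 261701 / 4200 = 62.31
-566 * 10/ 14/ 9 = -2830/ 63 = -44.92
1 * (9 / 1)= 9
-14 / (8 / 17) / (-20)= 119 / 80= 1.49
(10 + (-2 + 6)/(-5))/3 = 46/15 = 3.07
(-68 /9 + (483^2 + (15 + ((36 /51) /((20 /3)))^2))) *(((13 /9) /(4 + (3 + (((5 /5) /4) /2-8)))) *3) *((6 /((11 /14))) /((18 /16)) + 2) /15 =-91506055438928 /135186975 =-676885.15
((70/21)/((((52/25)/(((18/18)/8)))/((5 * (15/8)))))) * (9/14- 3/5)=1875/23296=0.08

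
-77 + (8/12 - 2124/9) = -937/3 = -312.33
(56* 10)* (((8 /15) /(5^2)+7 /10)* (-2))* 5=-60592 /15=-4039.47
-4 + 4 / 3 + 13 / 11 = -49 / 33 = -1.48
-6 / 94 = -3 / 47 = -0.06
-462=-462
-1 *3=-3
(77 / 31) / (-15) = -77 / 465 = -0.17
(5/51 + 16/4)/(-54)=-209/2754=-0.08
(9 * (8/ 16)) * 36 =162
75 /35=15 /7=2.14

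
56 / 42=1.33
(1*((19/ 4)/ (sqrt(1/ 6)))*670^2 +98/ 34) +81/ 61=4366/ 1037 +2132275*sqrt(6)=5222989.95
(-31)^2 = 961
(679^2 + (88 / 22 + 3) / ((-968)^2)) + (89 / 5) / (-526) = 568088482120597 / 1232186560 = 461040.97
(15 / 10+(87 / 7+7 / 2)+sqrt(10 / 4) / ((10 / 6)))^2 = 366* sqrt(10) / 35+149281 / 490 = 337.72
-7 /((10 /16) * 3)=-56 /15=-3.73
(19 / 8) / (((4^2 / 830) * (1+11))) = 7885 / 768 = 10.27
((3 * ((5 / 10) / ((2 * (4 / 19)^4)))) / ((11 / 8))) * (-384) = -1172889 / 11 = -106626.27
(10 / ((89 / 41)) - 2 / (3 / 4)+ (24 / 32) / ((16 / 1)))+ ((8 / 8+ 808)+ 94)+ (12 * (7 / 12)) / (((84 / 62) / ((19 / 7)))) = 36642797 / 39872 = 919.01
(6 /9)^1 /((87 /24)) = 16 /87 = 0.18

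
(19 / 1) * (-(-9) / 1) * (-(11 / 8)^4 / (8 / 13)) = -32546943 / 32768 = -993.25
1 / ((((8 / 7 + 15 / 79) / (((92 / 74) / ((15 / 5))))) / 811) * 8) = 10315109 / 327228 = 31.52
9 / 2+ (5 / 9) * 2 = 101 / 18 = 5.61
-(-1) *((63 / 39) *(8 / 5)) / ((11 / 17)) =2856 / 715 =3.99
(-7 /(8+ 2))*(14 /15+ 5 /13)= -0.92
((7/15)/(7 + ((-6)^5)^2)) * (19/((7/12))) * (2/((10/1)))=76/1511654575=0.00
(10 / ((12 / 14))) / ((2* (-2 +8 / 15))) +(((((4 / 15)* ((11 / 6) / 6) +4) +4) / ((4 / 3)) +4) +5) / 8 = -33179 / 15840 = -2.09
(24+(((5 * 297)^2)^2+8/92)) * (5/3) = 8105028834415.14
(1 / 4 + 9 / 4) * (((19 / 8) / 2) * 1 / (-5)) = -19 / 32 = -0.59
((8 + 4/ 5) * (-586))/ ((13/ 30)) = -154704/ 13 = -11900.31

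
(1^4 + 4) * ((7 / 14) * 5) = 25 / 2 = 12.50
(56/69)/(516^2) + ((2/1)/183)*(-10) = -15309293/140083938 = -0.11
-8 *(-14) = 112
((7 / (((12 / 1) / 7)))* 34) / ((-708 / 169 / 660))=-7742735 / 354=-21872.13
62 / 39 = 1.59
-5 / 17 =-0.29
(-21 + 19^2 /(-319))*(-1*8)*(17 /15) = 192032 /957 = 200.66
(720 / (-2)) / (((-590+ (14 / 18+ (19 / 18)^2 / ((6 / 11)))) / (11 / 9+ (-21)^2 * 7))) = 2161261440 / 1141477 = 1893.39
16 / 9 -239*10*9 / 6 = -32249 / 9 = -3583.22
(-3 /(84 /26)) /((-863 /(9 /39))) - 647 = -7817051 /12082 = -647.00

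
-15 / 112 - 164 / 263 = -22313 / 29456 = -0.76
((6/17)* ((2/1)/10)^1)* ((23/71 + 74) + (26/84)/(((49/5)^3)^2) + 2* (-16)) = 349381774412017/116945035561249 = 2.99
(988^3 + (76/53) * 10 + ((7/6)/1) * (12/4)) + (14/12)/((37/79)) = 5673743409781/5883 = 964430292.33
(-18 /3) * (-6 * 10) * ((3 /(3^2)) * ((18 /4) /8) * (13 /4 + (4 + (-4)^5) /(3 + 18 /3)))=-7430.62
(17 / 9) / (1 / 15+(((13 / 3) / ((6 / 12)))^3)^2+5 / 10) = 13770 / 3089161891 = 0.00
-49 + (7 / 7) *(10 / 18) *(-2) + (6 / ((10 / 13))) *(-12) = -6467 / 45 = -143.71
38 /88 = 19 /44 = 0.43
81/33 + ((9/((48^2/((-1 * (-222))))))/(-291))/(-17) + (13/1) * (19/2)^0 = 35882647/2321792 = 15.45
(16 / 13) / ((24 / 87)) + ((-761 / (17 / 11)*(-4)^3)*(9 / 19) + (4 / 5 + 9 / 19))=313530651 / 20995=14933.59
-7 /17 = -0.41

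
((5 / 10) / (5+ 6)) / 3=1 / 66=0.02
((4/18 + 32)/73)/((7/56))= 2320/657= 3.53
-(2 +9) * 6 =-66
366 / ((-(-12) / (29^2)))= 51301 / 2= 25650.50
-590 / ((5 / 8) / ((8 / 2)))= -3776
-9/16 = -0.56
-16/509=-0.03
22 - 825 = -803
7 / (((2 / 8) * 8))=3.50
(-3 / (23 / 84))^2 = 63504 / 529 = 120.05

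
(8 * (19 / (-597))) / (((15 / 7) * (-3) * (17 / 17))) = 1064 / 26865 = 0.04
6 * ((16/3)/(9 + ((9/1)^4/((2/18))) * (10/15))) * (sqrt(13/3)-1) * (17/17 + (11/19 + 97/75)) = -130976/56109375 + 130976 * sqrt(39)/168328125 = 0.00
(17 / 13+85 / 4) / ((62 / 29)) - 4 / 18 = 10.33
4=4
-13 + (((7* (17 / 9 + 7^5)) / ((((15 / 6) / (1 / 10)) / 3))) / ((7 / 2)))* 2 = 120829 / 15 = 8055.27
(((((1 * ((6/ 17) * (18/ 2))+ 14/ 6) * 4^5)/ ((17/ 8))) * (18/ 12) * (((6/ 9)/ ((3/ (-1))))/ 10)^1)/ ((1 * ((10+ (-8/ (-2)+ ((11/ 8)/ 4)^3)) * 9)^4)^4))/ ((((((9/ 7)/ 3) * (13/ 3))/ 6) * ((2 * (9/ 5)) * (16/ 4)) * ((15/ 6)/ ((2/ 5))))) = -14235189970612559774885257969505569671711378739832186841600816733972820375109632/ 18941052246096003827780973585342525427088113271974972829726030559122687293542351445054127923365687705432955887975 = -0.00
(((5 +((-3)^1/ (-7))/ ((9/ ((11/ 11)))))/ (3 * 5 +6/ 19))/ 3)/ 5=2014/ 91665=0.02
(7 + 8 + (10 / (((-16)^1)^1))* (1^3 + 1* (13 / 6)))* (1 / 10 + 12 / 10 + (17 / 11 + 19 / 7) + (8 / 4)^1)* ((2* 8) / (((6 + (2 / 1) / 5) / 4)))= 3638125 / 3696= 984.34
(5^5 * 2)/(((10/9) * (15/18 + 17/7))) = 236250/137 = 1724.45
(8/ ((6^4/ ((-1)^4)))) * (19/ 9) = 19/ 1458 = 0.01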